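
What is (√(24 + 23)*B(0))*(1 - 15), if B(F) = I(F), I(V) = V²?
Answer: 0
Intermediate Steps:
B(F) = F²
(√(24 + 23)*B(0))*(1 - 15) = (√(24 + 23)*0²)*(1 - 15) = (√47*0)*(-14) = 0*(-14) = 0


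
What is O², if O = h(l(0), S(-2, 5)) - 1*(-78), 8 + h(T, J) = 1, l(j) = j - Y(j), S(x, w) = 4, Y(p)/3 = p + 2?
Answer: 5041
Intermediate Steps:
Y(p) = 6 + 3*p (Y(p) = 3*(p + 2) = 3*(2 + p) = 6 + 3*p)
l(j) = -6 - 2*j (l(j) = j - (6 + 3*j) = j + (-6 - 3*j) = -6 - 2*j)
h(T, J) = -7 (h(T, J) = -8 + 1 = -7)
O = 71 (O = -7 - 1*(-78) = -7 + 78 = 71)
O² = 71² = 5041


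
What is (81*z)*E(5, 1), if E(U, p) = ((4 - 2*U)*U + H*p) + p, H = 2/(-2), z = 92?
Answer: -223560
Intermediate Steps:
H = -1 (H = 2*(-½) = -1)
E(U, p) = U*(4 - 2*U) (E(U, p) = ((4 - 2*U)*U - p) + p = (U*(4 - 2*U) - p) + p = (-p + U*(4 - 2*U)) + p = U*(4 - 2*U))
(81*z)*E(5, 1) = (81*92)*(2*5*(2 - 1*5)) = 7452*(2*5*(2 - 5)) = 7452*(2*5*(-3)) = 7452*(-30) = -223560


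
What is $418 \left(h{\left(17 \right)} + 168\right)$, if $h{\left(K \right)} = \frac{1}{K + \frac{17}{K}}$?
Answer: $\frac{632225}{9} \approx 70247.0$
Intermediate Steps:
$418 \left(h{\left(17 \right)} + 168\right) = 418 \left(\frac{17}{17 + 17^{2}} + 168\right) = 418 \left(\frac{17}{17 + 289} + 168\right) = 418 \left(\frac{17}{306} + 168\right) = 418 \left(17 \cdot \frac{1}{306} + 168\right) = 418 \left(\frac{1}{18} + 168\right) = 418 \cdot \frac{3025}{18} = \frac{632225}{9}$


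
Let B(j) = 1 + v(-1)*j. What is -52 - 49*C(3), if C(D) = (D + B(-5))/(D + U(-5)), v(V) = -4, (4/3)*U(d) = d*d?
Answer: -3076/29 ≈ -106.07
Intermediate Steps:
U(d) = 3*d²/4 (U(d) = 3*(d*d)/4 = 3*d²/4)
B(j) = 1 - 4*j
C(D) = (21 + D)/(75/4 + D) (C(D) = (D + (1 - 4*(-5)))/(D + (¾)*(-5)²) = (D + (1 + 20))/(D + (¾)*25) = (D + 21)/(D + 75/4) = (21 + D)/(75/4 + D))
-52 - 49*C(3) = -52 - 196*(21 + 3)/(75 + 4*3) = -52 - 196*24/(75 + 12) = -52 - 196*24/87 = -52 - 49*32/29 = -52 - 1568/29 = -3076/29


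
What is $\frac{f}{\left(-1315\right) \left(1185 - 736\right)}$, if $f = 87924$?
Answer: $- \frac{87924}{590435} \approx -0.14891$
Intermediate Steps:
$\frac{f}{\left(-1315\right) \left(1185 - 736\right)} = \frac{87924}{\left(-1315\right) \left(1185 - 736\right)} = \frac{87924}{\left(-1315\right) 449} = \frac{87924}{-590435} = 87924 \left(- \frac{1}{590435}\right) = - \frac{87924}{590435}$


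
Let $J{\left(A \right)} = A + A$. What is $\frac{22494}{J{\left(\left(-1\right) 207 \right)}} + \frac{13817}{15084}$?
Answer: $- \frac{805747}{15084} \approx -53.417$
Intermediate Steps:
$J{\left(A \right)} = 2 A$
$\frac{22494}{J{\left(\left(-1\right) 207 \right)}} + \frac{13817}{15084} = \frac{22494}{2 \left(\left(-1\right) 207\right)} + \frac{13817}{15084} = \frac{22494}{2 \left(-207\right)} + 13817 \cdot \frac{1}{15084} = \frac{22494}{-414} + \frac{13817}{15084} = 22494 \left(- \frac{1}{414}\right) + \frac{13817}{15084} = - \frac{163}{3} + \frac{13817}{15084} = - \frac{805747}{15084}$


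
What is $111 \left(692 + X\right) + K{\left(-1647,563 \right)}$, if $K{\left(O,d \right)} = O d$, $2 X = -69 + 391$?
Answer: $-832578$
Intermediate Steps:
$X = 161$ ($X = \frac{-69 + 391}{2} = \frac{1}{2} \cdot 322 = 161$)
$111 \left(692 + X\right) + K{\left(-1647,563 \right)} = 111 \left(692 + 161\right) - 927261 = 111 \cdot 853 - 927261 = 94683 - 927261 = -832578$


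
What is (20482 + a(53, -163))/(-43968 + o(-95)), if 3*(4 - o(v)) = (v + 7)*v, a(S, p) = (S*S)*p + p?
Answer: 328161/35063 ≈ 9.3592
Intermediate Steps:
a(S, p) = p + p*S² (a(S, p) = S²*p + p = p*S² + p = p + p*S²)
o(v) = 4 - v*(7 + v)/3 (o(v) = 4 - (v + 7)*v/3 = 4 - (7 + v)*v/3 = 4 - v*(7 + v)/3)
(20482 + a(53, -163))/(-43968 + o(-95)) = (20482 - 163*(1 + 53²))/(-43968 + (4 - 7/3*(-95) - ⅓*(-95)²)) = (20482 - 163*(1 + 2809))/(-43968 + (4 + 665/3 - ⅓*9025)) = (20482 - 163*2810)/(-43968 + (4 + 665/3 - 9025/3)) = (20482 - 458030)/(-43968 - 8348/3) = -437548/(-140252/3) = -437548*(-3/140252) = 328161/35063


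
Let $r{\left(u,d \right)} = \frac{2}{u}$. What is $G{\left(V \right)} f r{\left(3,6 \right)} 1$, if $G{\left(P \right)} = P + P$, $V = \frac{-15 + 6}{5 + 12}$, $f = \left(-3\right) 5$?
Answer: $\frac{180}{17} \approx 10.588$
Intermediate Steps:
$f = -15$
$V = - \frac{9}{17} \approx -0.52941$
$G{\left(P \right)} = 2 P$
$G{\left(V \right)} f r{\left(3,6 \right)} 1 = 2 \left(- \frac{9}{17}\right) - 15 \cdot \frac{2}{3} \cdot 1 = - \frac{18 - 15 \cdot 2 \cdot \frac{1}{3} \cdot 1}{17} = - \frac{18 \left(-15\right) \frac{2}{3} \cdot 1}{17} = - \frac{18 \left(\left(-10\right) 1\right)}{17} = \left(- \frac{18}{17}\right) \left(-10\right) = \frac{180}{17}$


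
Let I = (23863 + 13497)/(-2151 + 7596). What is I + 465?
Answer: 513857/1089 ≈ 471.86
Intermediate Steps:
I = 7472/1089 (I = 37360/5445 = 37360*(1/5445) = 7472/1089 ≈ 6.8613)
I + 465 = 7472/1089 + 465 = 513857/1089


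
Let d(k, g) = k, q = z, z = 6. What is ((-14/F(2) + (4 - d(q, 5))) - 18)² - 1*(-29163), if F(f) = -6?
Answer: 265276/9 ≈ 29475.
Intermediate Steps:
q = 6
((-14/F(2) + (4 - d(q, 5))) - 18)² - 1*(-29163) = ((-14/(-6) + (4 - 1*6)) - 18)² - 1*(-29163) = ((-14*(-⅙) + (4 - 6)) - 18)² + 29163 = ((7/3 - 2) - 18)² + 29163 = (⅓ - 18)² + 29163 = (-53/3)² + 29163 = 2809/9 + 29163 = 265276/9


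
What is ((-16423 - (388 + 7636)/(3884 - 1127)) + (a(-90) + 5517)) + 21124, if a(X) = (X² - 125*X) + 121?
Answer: 81844549/2757 ≈ 29686.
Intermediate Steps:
a(X) = 121 + X² - 125*X
((-16423 - (388 + 7636)/(3884 - 1127)) + (a(-90) + 5517)) + 21124 = ((-16423 - (388 + 7636)/(3884 - 1127)) + ((121 + (-90)² - 125*(-90)) + 5517)) + 21124 = ((-16423 - 8024/2757) + ((121 + 8100 + 11250) + 5517)) + 21124 = ((-16423 - 8024/2757) + (19471 + 5517)) + 21124 = ((-16423 - 1*8024/2757) + 24988) + 21124 = ((-16423 - 8024/2757) + 24988) + 21124 = (-45286235/2757 + 24988) + 21124 = 23605681/2757 + 21124 = 81844549/2757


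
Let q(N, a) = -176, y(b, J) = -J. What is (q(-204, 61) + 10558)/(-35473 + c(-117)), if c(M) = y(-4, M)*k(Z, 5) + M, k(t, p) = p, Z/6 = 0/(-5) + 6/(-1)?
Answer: -10382/35005 ≈ -0.29659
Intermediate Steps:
Z = -36 (Z = 6*(0/(-5) + 6/(-1)) = 6*(0*(-⅕) + 6*(-1)) = 6*(0 - 6) = 6*(-6) = -36)
c(M) = -4*M (c(M) = -M*5 + M = -5*M + M = -4*M)
(q(-204, 61) + 10558)/(-35473 + c(-117)) = (-176 + 10558)/(-35473 - 4*(-117)) = 10382/(-35473 + 468) = 10382/(-35005) = 10382*(-1/35005) = -10382/35005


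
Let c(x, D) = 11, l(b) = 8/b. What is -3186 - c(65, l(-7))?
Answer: -3197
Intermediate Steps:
-3186 - c(65, l(-7)) = -3186 - 1*11 = -3186 - 11 = -3197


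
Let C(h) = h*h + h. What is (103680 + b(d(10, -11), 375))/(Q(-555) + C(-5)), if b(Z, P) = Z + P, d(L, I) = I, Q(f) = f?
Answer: -104044/535 ≈ -194.47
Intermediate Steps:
C(h) = h + h² (C(h) = h² + h = h + h²)
b(Z, P) = P + Z
(103680 + b(d(10, -11), 375))/(Q(-555) + C(-5)) = (103680 + (375 - 11))/(-555 - 5*(1 - 5)) = (103680 + 364)/(-555 - 5*(-4)) = 104044/(-555 + 20) = 104044/(-535) = 104044*(-1/535) = -104044/535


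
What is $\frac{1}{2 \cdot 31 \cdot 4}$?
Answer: $\frac{1}{248} \approx 0.0040323$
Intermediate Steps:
$\frac{1}{2 \cdot 31 \cdot 4} = \frac{1}{62 \cdot 4} = \frac{1}{248}$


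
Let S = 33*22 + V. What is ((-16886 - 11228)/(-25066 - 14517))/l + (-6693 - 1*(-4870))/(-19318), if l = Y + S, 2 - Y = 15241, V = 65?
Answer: 260505453545/2761967791128 ≈ 0.094319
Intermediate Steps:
Y = -15239 (Y = 2 - 1*15241 = 2 - 15241 = -15239)
S = 791 (S = 33*22 + 65 = 726 + 65 = 791)
l = -14448 (l = -15239 + 791 = -14448)
((-16886 - 11228)/(-25066 - 14517))/l + (-6693 - 1*(-4870))/(-19318) = ((-16886 - 11228)/(-25066 - 14517))/(-14448) + (-6693 - 1*(-4870))/(-19318) = -28114/(-39583)*(-1/14448) + (-6693 + 4870)*(-1/19318) = -28114*(-1/39583)*(-1/14448) - 1823*(-1/19318) = (28114/39583)*(-1/14448) + 1823/19318 = -14057/285947592 + 1823/19318 = 260505453545/2761967791128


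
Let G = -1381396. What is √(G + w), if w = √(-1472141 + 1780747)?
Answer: √(-1381396 + √308606) ≈ 1175.1*I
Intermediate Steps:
w = √308606 ≈ 555.52
√(G + w) = √(-1381396 + √308606)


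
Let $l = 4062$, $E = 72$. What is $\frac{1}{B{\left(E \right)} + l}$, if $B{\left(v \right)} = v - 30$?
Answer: $\frac{1}{4104} \approx 0.00024366$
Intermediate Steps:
$B{\left(v \right)} = -30 + v$ ($B{\left(v \right)} = v - 30 = -30 + v$)
$\frac{1}{B{\left(E \right)} + l} = \frac{1}{\left(-30 + 72\right) + 4062} = \frac{1}{42 + 4062} = \frac{1}{4104}$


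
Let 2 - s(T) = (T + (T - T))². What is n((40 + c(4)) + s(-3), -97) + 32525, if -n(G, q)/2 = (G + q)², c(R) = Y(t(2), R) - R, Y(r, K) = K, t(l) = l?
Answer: 24333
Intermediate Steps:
s(T) = 2 - T² (s(T) = 2 - (T + (T - T))² = 2 - (T + 0)² = 2 - T²)
c(R) = 0 (c(R) = R - R = 0)
n(G, q) = -2*(G + q)²
n((40 + c(4)) + s(-3), -97) + 32525 = -2*(((40 + 0) + (2 - 1*(-3)²)) - 97)² + 32525 = -2*((40 + (2 - 1*9)) - 97)² + 32525 = -2*((40 + (2 - 9)) - 97)² + 32525 = -2*((40 - 7) - 97)² + 32525 = -2*(33 - 97)² + 32525 = -2*(-64)² + 32525 = -2*4096 + 32525 = -8192 + 32525 = 24333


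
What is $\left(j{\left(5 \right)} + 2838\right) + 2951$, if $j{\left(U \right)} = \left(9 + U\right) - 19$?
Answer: $5784$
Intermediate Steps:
$j{\left(U \right)} = -10 + U$
$\left(j{\left(5 \right)} + 2838\right) + 2951 = \left(\left(-10 + 5\right) + 2838\right) + 2951 = \left(-5 + 2838\right) + 2951 = 2833 + 2951 = 5784$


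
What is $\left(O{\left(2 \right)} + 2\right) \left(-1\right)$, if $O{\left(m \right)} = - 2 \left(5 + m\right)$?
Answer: $12$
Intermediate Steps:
$O{\left(m \right)} = -10 - 2 m$
$\left(O{\left(2 \right)} + 2\right) \left(-1\right) = \left(\left(-10 - 4\right) + 2\right) \left(-1\right) = \left(-14 + 2\right) \left(-1\right) = \left(-12\right) \left(-1\right) = 12$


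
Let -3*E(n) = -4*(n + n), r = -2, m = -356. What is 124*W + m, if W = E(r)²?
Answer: 28540/9 ≈ 3171.1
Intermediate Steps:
E(n) = 8*n/3 (E(n) = -(-4)*(n + n)/3 = -(-4)*2*n/3 = -(-8)*n/3 = 8*n/3)
W = 256/9 (W = ((8/3)*(-2))² = (-16/3)² = 256/9 ≈ 28.444)
124*W + m = 124*(256/9) - 356 = 31744/9 - 356 = 28540/9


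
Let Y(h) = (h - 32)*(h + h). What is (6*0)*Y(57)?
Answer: 0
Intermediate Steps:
Y(h) = 2*h*(-32 + h) (Y(h) = (-32 + h)*(2*h) = 2*h*(-32 + h))
(6*0)*Y(57) = (6*0)*(2*57*(-32 + 57)) = 0*(2*57*25) = 0*2850 = 0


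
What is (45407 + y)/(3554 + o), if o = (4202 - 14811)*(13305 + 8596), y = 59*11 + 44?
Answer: -9220/46468831 ≈ -0.00019841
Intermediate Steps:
y = 693 (y = 649 + 44 = 693)
o = -232347709 (o = -10609*21901 = -232347709)
(45407 + y)/(3554 + o) = (45407 + 693)/(3554 - 232347709) = 46100/(-232344155) = 46100*(-1/232344155) = -9220/46468831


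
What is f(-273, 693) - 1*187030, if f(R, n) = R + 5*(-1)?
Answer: -187308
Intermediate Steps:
f(R, n) = -5 + R (f(R, n) = R - 5 = -5 + R)
f(-273, 693) - 1*187030 = (-5 - 273) - 1*187030 = -278 - 187030 = -187308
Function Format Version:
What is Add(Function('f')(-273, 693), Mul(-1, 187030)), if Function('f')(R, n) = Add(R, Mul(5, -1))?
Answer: -187308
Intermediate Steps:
Function('f')(R, n) = Add(-5, R) (Function('f')(R, n) = Add(R, -5) = Add(-5, R))
Add(Function('f')(-273, 693), Mul(-1, 187030)) = Add(Add(-5, -273), Mul(-1, 187030)) = Add(-278, -187030) = -187308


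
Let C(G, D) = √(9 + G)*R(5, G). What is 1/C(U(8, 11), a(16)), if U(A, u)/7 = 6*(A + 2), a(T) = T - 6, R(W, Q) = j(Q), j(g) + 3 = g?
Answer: √429/178893 ≈ 0.00011578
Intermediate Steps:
j(g) = -3 + g
R(W, Q) = -3 + Q
a(T) = -6 + T
U(A, u) = 84 + 42*A (U(A, u) = 7*(6*(A + 2)) = 7*(6*(2 + A)) = 7*(12 + 6*A) = 84 + 42*A)
C(G, D) = √(9 + G)*(-3 + G)
1/C(U(8, 11), a(16)) = 1/(√(9 + (84 + 42*8))*(-3 + (84 + 42*8))) = 1/(√(9 + (84 + 336))*(-3 + (84 + 336))) = 1/(√(9 + 420)*(-3 + 420)) = 1/(√429*417) = 1/(417*√429) = √429/178893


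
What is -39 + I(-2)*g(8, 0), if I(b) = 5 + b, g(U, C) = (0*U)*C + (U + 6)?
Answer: 3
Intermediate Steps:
g(U, C) = 6 + U (g(U, C) = 0*C + (6 + U) = 0 + (6 + U) = 6 + U)
-39 + I(-2)*g(8, 0) = -39 + (5 - 2)*(6 + 8) = -39 + 3*14 = -39 + 42 = 3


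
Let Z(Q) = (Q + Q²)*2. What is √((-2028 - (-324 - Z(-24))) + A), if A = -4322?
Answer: I*√4922 ≈ 70.157*I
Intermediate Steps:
Z(Q) = 2*Q + 2*Q²
√((-2028 - (-324 - Z(-24))) + A) = √((-2028 - (-324 - 2*(-24)*(1 - 24))) - 4322) = √((-2028 - (-324 - 2*(-24)*(-23))) - 4322) = √((-2028 - (-324 - 1*1104)) - 4322) = √((-2028 - (-324 - 1104)) - 4322) = √((-2028 - 1*(-1428)) - 4322) = √((-2028 + 1428) - 4322) = √(-600 - 4322) = √(-4922) = I*√4922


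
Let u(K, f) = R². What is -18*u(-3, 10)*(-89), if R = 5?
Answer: 40050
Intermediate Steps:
u(K, f) = 25 (u(K, f) = 5² = 25)
-18*u(-3, 10)*(-89) = -18*25*(-89) = -450*(-89) = 40050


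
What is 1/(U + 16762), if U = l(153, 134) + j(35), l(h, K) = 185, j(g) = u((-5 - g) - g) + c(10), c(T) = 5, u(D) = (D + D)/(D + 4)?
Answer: 71/1203742 ≈ 5.8983e-5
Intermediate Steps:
u(D) = 2*D/(4 + D) (u(D) = (2*D)/(4 + D) = 2*D/(4 + D))
j(g) = 5 + 2*(-5 - 2*g)/(-1 - 2*g) (j(g) = 2*((-5 - g) - g)/(4 + ((-5 - g) - g)) + 5 = 2*(-5 - 2*g)/(4 + (-5 - 2*g)) + 5 = 2*(-5 - 2*g)/(-1 - 2*g) + 5 = 5 + 2*(-5 - 2*g)/(-1 - 2*g))
U = 13640/71 (U = 185 + (15 + 14*35)/(1 + 2*35) = 185 + (15 + 490)/(1 + 70) = 185 + 505/71 = 13640/71 ≈ 192.11)
1/(U + 16762) = 1/(13640/71 + 16762) = 1/(1203742/71) = 71/1203742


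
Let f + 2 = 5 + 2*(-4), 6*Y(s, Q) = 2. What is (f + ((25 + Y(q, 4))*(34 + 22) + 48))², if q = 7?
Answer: 19228225/9 ≈ 2.1365e+6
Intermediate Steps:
Y(s, Q) = ⅓ (Y(s, Q) = (⅙)*2 = ⅓)
f = -5 (f = -2 + (5 + 2*(-4)) = -2 + (5 - 8) = -2 - 3 = -5)
(f + ((25 + Y(q, 4))*(34 + 22) + 48))² = (-5 + ((25 + ⅓)*(34 + 22) + 48))² = (-5 + ((76/3)*56 + 48))² = (-5 + (4256/3 + 48))² = (-5 + 4400/3)² = (4385/3)² = 19228225/9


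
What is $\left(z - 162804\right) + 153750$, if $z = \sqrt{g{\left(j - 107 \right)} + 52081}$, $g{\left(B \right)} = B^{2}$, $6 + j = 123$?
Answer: $-9054 + \sqrt{52181} \approx -8825.6$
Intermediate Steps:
$j = 117$ ($j = -6 + 123 = 117$)
$z = \sqrt{52181}$ ($z = \sqrt{\left(117 - 107\right)^{2} + 52081} = \sqrt{10^{2} + 52081} = \sqrt{100 + 52081} = \sqrt{52181} \approx 228.43$)
$\left(z - 162804\right) + 153750 = \left(\sqrt{52181} - 162804\right) + 153750 = \left(-162804 + \sqrt{52181}\right) + 153750 = -9054 + \sqrt{52181}$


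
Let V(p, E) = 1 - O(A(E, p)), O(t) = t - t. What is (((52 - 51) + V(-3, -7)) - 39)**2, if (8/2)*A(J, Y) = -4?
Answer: 1369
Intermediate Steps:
A(J, Y) = -1 (A(J, Y) = (1/4)*(-4) = -1)
O(t) = 0
V(p, E) = 1 (V(p, E) = 1 - 1*0 = 1 + 0 = 1)
(((52 - 51) + V(-3, -7)) - 39)**2 = (((52 - 51) + 1) - 39)**2 = ((1 + 1) - 39)**2 = (2 - 39)**2 = (-37)**2 = 1369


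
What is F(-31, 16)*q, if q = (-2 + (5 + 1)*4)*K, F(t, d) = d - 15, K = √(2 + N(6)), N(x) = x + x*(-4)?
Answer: 88*I ≈ 88.0*I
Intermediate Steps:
N(x) = -3*x (N(x) = x - 4*x = -3*x)
K = 4*I (K = √(2 - 3*6) = √(2 - 18) = √(-16) = 4*I ≈ 4.0*I)
F(t, d) = -15 + d
q = 88*I (q = (-2 + (5 + 1)*4)*(4*I) = (-2 + 6*4)*(4*I) = (-2 + 24)*(4*I) = 22*(4*I) = 88*I ≈ 88.0*I)
F(-31, 16)*q = (-15 + 16)*(88*I) = 1*(88*I) = 88*I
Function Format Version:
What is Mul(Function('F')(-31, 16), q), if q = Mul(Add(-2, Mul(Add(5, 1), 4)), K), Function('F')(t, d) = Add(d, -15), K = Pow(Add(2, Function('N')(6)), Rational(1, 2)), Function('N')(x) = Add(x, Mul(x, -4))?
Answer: Mul(88, I) ≈ Mul(88.000, I)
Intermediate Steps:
Function('N')(x) = Mul(-3, x) (Function('N')(x) = Add(x, Mul(-4, x)) = Mul(-3, x))
K = Mul(4, I) (K = Pow(Add(2, Mul(-3, 6)), Rational(1, 2)) = Pow(Add(2, -18), Rational(1, 2)) = Pow(-16, Rational(1, 2)) = Mul(4, I) ≈ Mul(4.0000, I))
Function('F')(t, d) = Add(-15, d)
q = Mul(88, I) (q = Mul(Add(-2, Mul(Add(5, 1), 4)), Mul(4, I)) = Mul(Add(-2, Mul(6, 4)), Mul(4, I)) = Mul(Add(-2, 24), Mul(4, I)) = Mul(22, Mul(4, I)) = Mul(88, I) ≈ Mul(88.000, I))
Mul(Function('F')(-31, 16), q) = Mul(Add(-15, 16), Mul(88, I)) = Mul(1, Mul(88, I)) = Mul(88, I)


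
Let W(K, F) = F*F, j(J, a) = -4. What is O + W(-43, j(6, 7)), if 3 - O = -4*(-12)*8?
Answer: -365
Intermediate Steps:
O = -381 (O = 3 - (-4*(-12))*8 = 3 - 48*8 = 3 - 1*384 = 3 - 384 = -381)
W(K, F) = F²
O + W(-43, j(6, 7)) = -381 + (-4)² = -381 + 16 = -365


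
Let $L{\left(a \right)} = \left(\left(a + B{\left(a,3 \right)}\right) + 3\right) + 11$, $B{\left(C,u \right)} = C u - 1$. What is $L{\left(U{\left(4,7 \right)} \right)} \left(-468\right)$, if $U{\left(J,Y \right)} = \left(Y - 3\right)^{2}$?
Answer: $-36036$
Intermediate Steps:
$B{\left(C,u \right)} = -1 + C u$
$U{\left(J,Y \right)} = \left(-3 + Y\right)^{2}$
$L{\left(a \right)} = 13 + 4 a$ ($L{\left(a \right)} = \left(\left(a + \left(-1 + a 3\right)\right) + 3\right) + 11 = \left(\left(a + \left(-1 + 3 a\right)\right) + 3\right) + 11 = \left(\left(-1 + 4 a\right) + 3\right) + 11 = \left(2 + 4 a\right) + 11 = 13 + 4 a$)
$L{\left(U{\left(4,7 \right)} \right)} \left(-468\right) = \left(13 + 4 \left(-3 + 7\right)^{2}\right) \left(-468\right) = \left(13 + 4 \cdot 4^{2}\right) \left(-468\right) = \left(13 + 4 \cdot 16\right) \left(-468\right) = \left(13 + 64\right) \left(-468\right) = 77 \left(-468\right) = -36036$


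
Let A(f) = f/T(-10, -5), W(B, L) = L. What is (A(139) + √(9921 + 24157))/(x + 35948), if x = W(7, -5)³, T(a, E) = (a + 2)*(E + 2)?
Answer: 139/859752 + √34078/35823 ≈ 0.0053148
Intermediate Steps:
T(a, E) = (2 + E)*(2 + a) (T(a, E) = (2 + a)*(2 + E) = (2 + E)*(2 + a))
A(f) = f/24 (A(f) = f/(4 + 2*(-5) + 2*(-10) - 5*(-10)) = f/(4 - 10 - 20 + 50) = f/24)
x = -125 (x = (-5)³ = -125)
(A(139) + √(9921 + 24157))/(x + 35948) = ((1/24)*139 + √(9921 + 24157))/(-125 + 35948) = (139/24 + √34078)/35823 = (139/24 + √34078)*(1/35823) = 139/859752 + √34078/35823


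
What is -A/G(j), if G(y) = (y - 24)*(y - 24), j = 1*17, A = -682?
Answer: 682/49 ≈ 13.918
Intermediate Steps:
j = 17
G(y) = (-24 + y)**2 (G(y) = (-24 + y)*(-24 + y) = (-24 + y)**2)
-A/G(j) = -(-682)/((-24 + 17)**2) = -(-682)/((-7)**2) = -(-682)/49 = -1*(-682/49) = 682/49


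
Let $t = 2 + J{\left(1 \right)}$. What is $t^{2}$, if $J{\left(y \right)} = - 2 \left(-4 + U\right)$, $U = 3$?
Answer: $16$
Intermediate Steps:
$J{\left(y \right)} = 2$ ($J{\left(y \right)} = - 2 \left(-4 + 3\right) = \left(-2\right) \left(-1\right) = 2$)
$t = 4$ ($t = 2 + 2 = 4$)
$t^{2} = 4^{2} = 16$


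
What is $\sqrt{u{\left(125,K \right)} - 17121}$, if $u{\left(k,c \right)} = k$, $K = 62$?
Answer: $2 i \sqrt{4249} \approx 130.37 i$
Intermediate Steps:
$\sqrt{u{\left(125,K \right)} - 17121} = \sqrt{125 - 17121} = \sqrt{-16996} = 2 i \sqrt{4249}$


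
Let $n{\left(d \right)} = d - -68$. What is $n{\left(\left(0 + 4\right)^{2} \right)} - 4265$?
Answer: $-4181$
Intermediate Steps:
$n{\left(d \right)} = 68 + d$ ($n{\left(d \right)} = d + 68 = 68 + d$)
$n{\left(\left(0 + 4\right)^{2} \right)} - 4265 = \left(68 + \left(0 + 4\right)^{2}\right) - 4265 = \left(68 + 4^{2}\right) - 4265 = \left(68 + 16\right) - 4265 = 84 - 4265 = -4181$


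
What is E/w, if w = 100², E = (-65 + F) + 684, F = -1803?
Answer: -74/625 ≈ -0.11840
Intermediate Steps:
E = -1184 (E = (-65 - 1803) + 684 = -1868 + 684 = -1184)
w = 10000
E/w = -1184/10000 = -1184*1/10000 = -74/625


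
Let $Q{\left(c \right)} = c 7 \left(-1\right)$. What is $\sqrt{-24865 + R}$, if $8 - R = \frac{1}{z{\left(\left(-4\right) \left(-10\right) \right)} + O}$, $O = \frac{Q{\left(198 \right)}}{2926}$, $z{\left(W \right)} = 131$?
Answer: $\frac{i \sqrt{9555033745}}{620} \approx 157.66 i$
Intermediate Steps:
$Q{\left(c \right)} = - 7 c$ ($Q{\left(c \right)} = 7 c \left(-1\right) = - 7 c$)
$O = - \frac{9}{19}$ ($O = \frac{\left(-7\right) 198}{2926} = \left(-1386\right) \frac{1}{2926} = - \frac{9}{19} \approx -0.47368$)
$R = \frac{19821}{2480}$ ($R = 8 - \frac{1}{131 - \frac{9}{19}} = 8 - \frac{1}{\frac{2480}{19}} = 8 - \frac{19}{2480} = \frac{19821}{2480} \approx 7.9923$)
$\sqrt{-24865 + R} = \sqrt{-24865 + \frac{19821}{2480}} = \sqrt{- \frac{61645379}{2480}} = \frac{i \sqrt{9555033745}}{620}$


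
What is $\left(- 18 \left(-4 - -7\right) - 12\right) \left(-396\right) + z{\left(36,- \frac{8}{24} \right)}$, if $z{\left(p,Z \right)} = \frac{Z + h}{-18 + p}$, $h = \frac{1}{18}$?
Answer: $\frac{8468059}{324} \approx 26136.0$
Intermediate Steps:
$h = \frac{1}{18} \approx 0.055556$
$z{\left(p,Z \right)} = \frac{\frac{1}{18} + Z}{-18 + p}$ ($z{\left(p,Z \right)} = \frac{Z + \frac{1}{18}}{-18 + p} = \frac{\frac{1}{18} + Z}{-18 + p}$)
$\left(- 18 \left(-4 - -7\right) - 12\right) \left(-396\right) + z{\left(36,- \frac{8}{24} \right)} = \left(- 18 \left(-4 - -7\right) - 12\right) \left(-396\right) + \frac{\frac{1}{18} - \frac{8}{24}}{-18 + 36} = \left(- 18 \left(-4 + 7\right) - 12\right) \left(-396\right) + \frac{\frac{1}{18} - \frac{1}{3}}{18} = \left(\left(-18\right) 3 - 12\right) \left(-396\right) + \frac{\frac{1}{18} - \frac{1}{3}}{18} = \left(-54 - 12\right) \left(-396\right) + \frac{1}{18} \left(- \frac{5}{18}\right) = \left(-66\right) \left(-396\right) - \frac{5}{324} = 26136 - \frac{5}{324} = \frac{8468059}{324}$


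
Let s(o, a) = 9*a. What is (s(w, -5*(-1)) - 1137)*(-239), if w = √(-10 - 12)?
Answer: 260988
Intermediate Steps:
w = I*√22 (w = √(-22) = I*√22 ≈ 4.6904*I)
(s(w, -5*(-1)) - 1137)*(-239) = (9*(-5*(-1)) - 1137)*(-239) = (9*5 - 1137)*(-239) = (45 - 1137)*(-239) = -1092*(-239) = 260988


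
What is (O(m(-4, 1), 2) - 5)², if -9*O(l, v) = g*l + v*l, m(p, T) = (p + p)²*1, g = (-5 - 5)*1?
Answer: 218089/81 ≈ 2692.5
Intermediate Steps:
g = -10 (g = -10*1 = -10)
m(p, T) = 4*p² (m(p, T) = (2*p)²*1 = (4*p²)*1 = 4*p²)
O(l, v) = 10*l/9 - l*v/9 (O(l, v) = -(-10*l + v*l)/9 = -(-10*l + l*v)/9 = 10*l/9 - l*v/9)
(O(m(-4, 1), 2) - 5)² = ((4*(-4)²)*(10 - 1*2)/9 - 5)² = ((4*16)*(10 - 2)/9 - 5)² = ((⅑)*64*8 - 5)² = (512/9 - 5)² = (467/9)² = 218089/81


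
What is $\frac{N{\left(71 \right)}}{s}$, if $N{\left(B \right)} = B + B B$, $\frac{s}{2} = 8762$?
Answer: $\frac{1278}{4381} \approx 0.29171$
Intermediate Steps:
$s = 17524$ ($s = 2 \cdot 8762 = 17524$)
$N{\left(B \right)} = B + B^{2}$
$\frac{N{\left(71 \right)}}{s} = \frac{71 \left(1 + 71\right)}{17524} = 71 \cdot 72 \cdot \frac{1}{17524} = 5112 \cdot \frac{1}{17524} = \frac{1278}{4381}$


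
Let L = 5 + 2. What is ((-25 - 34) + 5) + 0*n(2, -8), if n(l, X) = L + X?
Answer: -54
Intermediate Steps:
L = 7
n(l, X) = 7 + X
((-25 - 34) + 5) + 0*n(2, -8) = ((-25 - 34) + 5) + 0*(7 - 8) = (-59 + 5) + 0*(-1) = -54 + 0 = -54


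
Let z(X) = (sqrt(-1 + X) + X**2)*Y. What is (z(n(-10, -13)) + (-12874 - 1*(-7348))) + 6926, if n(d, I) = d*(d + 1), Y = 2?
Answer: 17600 + 2*sqrt(89) ≈ 17619.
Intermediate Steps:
n(d, I) = d*(1 + d)
z(X) = 2*X**2 + 2*sqrt(-1 + X) (z(X) = (sqrt(-1 + X) + X**2)*2 = (X**2 + sqrt(-1 + X))*2 = 2*X**2 + 2*sqrt(-1 + X))
(z(n(-10, -13)) + (-12874 - 1*(-7348))) + 6926 = ((2*(-10*(1 - 10))**2 + 2*sqrt(-1 - 10*(1 - 10))) + (-12874 - 1*(-7348))) + 6926 = ((2*(-10*(-9))**2 + 2*sqrt(-1 - 10*(-9))) + (-12874 + 7348)) + 6926 = ((2*90**2 + 2*sqrt(-1 + 90)) - 5526) + 6926 = ((2*8100 + 2*sqrt(89)) - 5526) + 6926 = ((16200 + 2*sqrt(89)) - 5526) + 6926 = (10674 + 2*sqrt(89)) + 6926 = 17600 + 2*sqrt(89)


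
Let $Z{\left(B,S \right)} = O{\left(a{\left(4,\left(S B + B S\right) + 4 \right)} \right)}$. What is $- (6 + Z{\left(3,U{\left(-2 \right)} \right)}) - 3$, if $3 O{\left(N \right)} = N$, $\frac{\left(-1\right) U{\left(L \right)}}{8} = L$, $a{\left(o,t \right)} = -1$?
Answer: $- \frac{26}{3} \approx -8.6667$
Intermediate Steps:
$U{\left(L \right)} = - 8 L$
$O{\left(N \right)} = \frac{N}{3}$
$Z{\left(B,S \right)} = - \frac{1}{3}$ ($Z{\left(B,S \right)} = \frac{1}{3} \left(-1\right) = - \frac{1}{3}$)
$- (6 + Z{\left(3,U{\left(-2 \right)} \right)}) - 3 = - (6 - \frac{1}{3}) - 3 = \left(-1\right) \frac{17}{3} - 3 = - \frac{17}{3} - 3 = - \frac{26}{3}$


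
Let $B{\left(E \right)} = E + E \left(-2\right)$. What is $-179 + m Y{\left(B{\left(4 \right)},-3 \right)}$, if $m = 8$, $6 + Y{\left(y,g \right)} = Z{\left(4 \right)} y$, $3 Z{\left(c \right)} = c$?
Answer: $- \frac{809}{3} \approx -269.67$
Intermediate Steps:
$Z{\left(c \right)} = \frac{c}{3}$
$B{\left(E \right)} = - E$ ($B{\left(E \right)} = E - 2 E = - E$)
$Y{\left(y,g \right)} = -6 + \frac{4 y}{3}$ ($Y{\left(y,g \right)} = -6 + \frac{1}{3} \cdot 4 y = -6 + \frac{4 y}{3}$)
$-179 + m Y{\left(B{\left(4 \right)},-3 \right)} = -179 + 8 \left(-6 + \frac{4 \left(\left(-1\right) 4\right)}{3}\right) = -179 + 8 \left(-6 + \frac{4}{3} \left(-4\right)\right) = -179 + 8 \left(-6 - \frac{16}{3}\right) = -179 + 8 \left(- \frac{34}{3}\right) = -179 - \frac{272}{3} = - \frac{809}{3}$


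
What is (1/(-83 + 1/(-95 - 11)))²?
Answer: 11236/77422401 ≈ 0.00014513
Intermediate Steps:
(1/(-83 + 1/(-95 - 11)))² = (1/(-83 + 1/(-106)))² = (1/(-83 - 1/106))² = (1/(-8799/106))² = (-106/8799)² = 11236/77422401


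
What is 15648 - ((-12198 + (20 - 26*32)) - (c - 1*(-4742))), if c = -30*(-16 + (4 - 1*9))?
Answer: 34030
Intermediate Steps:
c = 630 (c = -30*(-16 + (4 - 9)) = -30*(-16 - 5) = -30*(-21) = 630)
15648 - ((-12198 + (20 - 26*32)) - (c - 1*(-4742))) = 15648 - ((-12198 + (20 - 26*32)) - (630 - 1*(-4742))) = 15648 - ((-12198 + (20 - 832)) - (630 + 4742)) = 15648 - ((-12198 - 812) - 1*5372) = 15648 - (-13010 - 5372) = 15648 - 1*(-18382) = 15648 + 18382 = 34030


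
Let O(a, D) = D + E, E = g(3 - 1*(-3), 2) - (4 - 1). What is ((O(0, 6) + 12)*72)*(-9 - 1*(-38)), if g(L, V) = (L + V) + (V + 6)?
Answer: 64728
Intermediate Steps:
g(L, V) = 6 + L + 2*V (g(L, V) = (L + V) + (6 + V) = 6 + L + 2*V)
E = 13 (E = (6 + (3 - 1*(-3)) + 2*2) - (4 - 1) = (6 + (3 + 3) + 4) - 1*3 = (6 + 6 + 4) - 3 = 16 - 3 = 13)
O(a, D) = 13 + D (O(a, D) = D + 13 = 13 + D)
((O(0, 6) + 12)*72)*(-9 - 1*(-38)) = (((13 + 6) + 12)*72)*(-9 - 1*(-38)) = ((19 + 12)*72)*(-9 + 38) = (31*72)*29 = 2232*29 = 64728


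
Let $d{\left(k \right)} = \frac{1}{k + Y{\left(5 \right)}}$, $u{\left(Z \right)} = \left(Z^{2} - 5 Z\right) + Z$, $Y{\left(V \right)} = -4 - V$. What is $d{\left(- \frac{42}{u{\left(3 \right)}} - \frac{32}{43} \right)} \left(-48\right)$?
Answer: $- \frac{688}{61} \approx -11.279$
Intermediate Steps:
$u{\left(Z \right)} = Z^{2} - 4 Z$
$d{\left(k \right)} = \frac{1}{-9 + k}$ ($d{\left(k \right)} = \frac{1}{k - 9} = \frac{1}{-9 + k}$)
$d{\left(- \frac{42}{u{\left(3 \right)}} - \frac{32}{43} \right)} \left(-48\right) = \frac{1}{-9 - \left(\frac{32}{43} + 42 \frac{1}{3 \left(-4 + 3\right)}\right)} \left(-48\right) = \frac{1}{-9 - \left(\frac{32}{43} + \frac{42}{3 \left(-1\right)}\right)} \left(-48\right) = \frac{1}{-9 - \left(\frac{32}{43} + \frac{42}{-3}\right)} \left(-48\right) = \frac{1}{-9 - - \frac{570}{43}} \left(-48\right) = \frac{1}{-9 + \left(14 - \frac{32}{43}\right)} \left(-48\right) = \frac{1}{-9 + \frac{570}{43}} \left(-48\right) = \frac{1}{\frac{183}{43}} \left(-48\right) = \frac{43}{183} \left(-48\right) = - \frac{688}{61}$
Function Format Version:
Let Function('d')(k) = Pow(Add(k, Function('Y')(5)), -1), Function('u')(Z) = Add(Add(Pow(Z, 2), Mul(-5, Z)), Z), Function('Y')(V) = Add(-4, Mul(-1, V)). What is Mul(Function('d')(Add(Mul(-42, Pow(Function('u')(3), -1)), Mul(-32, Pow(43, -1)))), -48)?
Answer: Rational(-688, 61) ≈ -11.279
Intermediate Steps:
Function('u')(Z) = Add(Pow(Z, 2), Mul(-4, Z))
Function('d')(k) = Pow(Add(-9, k), -1) (Function('d')(k) = Pow(Add(k, Add(-4, Mul(-1, 5))), -1) = Pow(Add(k, Add(-4, -5)), -1) = Pow(Add(k, -9), -1) = Pow(Add(-9, k), -1))
Mul(Function('d')(Add(Mul(-42, Pow(Function('u')(3), -1)), Mul(-32, Pow(43, -1)))), -48) = Mul(Pow(Add(-9, Add(Mul(-42, Pow(Mul(3, Add(-4, 3)), -1)), Mul(-32, Pow(43, -1)))), -1), -48) = Mul(Pow(Add(-9, Add(Mul(-42, Pow(Mul(3, -1), -1)), Mul(-32, Rational(1, 43)))), -1), -48) = Mul(Pow(Add(-9, Add(Mul(-42, Pow(-3, -1)), Rational(-32, 43))), -1), -48) = Mul(Pow(Add(-9, Add(Mul(-42, Rational(-1, 3)), Rational(-32, 43))), -1), -48) = Mul(Pow(Add(-9, Add(14, Rational(-32, 43))), -1), -48) = Mul(Pow(Add(-9, Rational(570, 43)), -1), -48) = Mul(Pow(Rational(183, 43), -1), -48) = Mul(Rational(43, 183), -48) = Rational(-688, 61)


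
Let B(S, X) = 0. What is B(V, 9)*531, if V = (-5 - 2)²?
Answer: 0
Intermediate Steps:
V = 49 (V = (-7)² = 49)
B(V, 9)*531 = 0*531 = 0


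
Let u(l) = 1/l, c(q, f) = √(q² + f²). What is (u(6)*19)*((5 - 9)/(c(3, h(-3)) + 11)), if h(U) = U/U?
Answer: -418/333 + 38*√10/333 ≈ -0.89439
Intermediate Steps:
h(U) = 1
c(q, f) = √(f² + q²)
u(l) = 1/l
(u(6)*19)*((5 - 9)/(c(3, h(-3)) + 11)) = (19/6)*((5 - 9)/(√(1² + 3²) + 11)) = ((⅙)*19)*(-4/(√(1 + 9) + 11)) = 19*(-4/(√10 + 11))/6 = 19*(-4/(11 + √10))/6 = -38/(3*(11 + √10))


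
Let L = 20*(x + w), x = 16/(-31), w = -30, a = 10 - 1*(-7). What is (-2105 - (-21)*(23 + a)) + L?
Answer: -58135/31 ≈ -1875.3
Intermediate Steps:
a = 17 (a = 10 + 7 = 17)
x = -16/31 (x = 16*(-1/31) = -16/31 ≈ -0.51613)
L = -18920/31 (L = 20*(-16/31 - 30) = 20*(-946/31) = -18920/31 ≈ -610.32)
(-2105 - (-21)*(23 + a)) + L = (-2105 - (-21)*(23 + 17)) - 18920/31 = (-2105 - (-21)*40) - 18920/31 = (-2105 - 1*(-840)) - 18920/31 = (-2105 + 840) - 18920/31 = -1265 - 18920/31 = -58135/31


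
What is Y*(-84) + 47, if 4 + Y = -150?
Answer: 12983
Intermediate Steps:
Y = -154 (Y = -4 - 150 = -154)
Y*(-84) + 47 = -154*(-84) + 47 = 12936 + 47 = 12983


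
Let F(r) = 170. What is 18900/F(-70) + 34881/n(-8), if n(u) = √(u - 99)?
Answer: 1890/17 - 34881*I*√107/107 ≈ 111.18 - 3372.1*I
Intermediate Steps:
n(u) = √(-99 + u)
18900/F(-70) + 34881/n(-8) = 18900/170 + 34881/(√(-99 - 8)) = 18900*(1/170) + 34881/(√(-107)) = 1890/17 + 34881/((I*√107)) = 1890/17 + 34881*(-I*√107/107) = 1890/17 - 34881*I*√107/107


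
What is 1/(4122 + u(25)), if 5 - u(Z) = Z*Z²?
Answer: -1/11498 ≈ -8.6972e-5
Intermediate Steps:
u(Z) = 5 - Z³ (u(Z) = 5 - Z*Z² = 5 - Z³)
1/(4122 + u(25)) = 1/(4122 + (5 - 1*25³)) = 1/(4122 + (5 - 1*15625)) = 1/(4122 + (5 - 15625)) = 1/(4122 - 15620) = 1/(-11498) = -1/11498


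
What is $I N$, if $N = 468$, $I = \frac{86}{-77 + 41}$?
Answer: $-1118$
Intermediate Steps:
$I = - \frac{43}{18}$ ($I = \frac{86}{-36} = 86 \left(- \frac{1}{36}\right) = - \frac{43}{18} \approx -2.3889$)
$I N = \left(- \frac{43}{18}\right) 468 = -1118$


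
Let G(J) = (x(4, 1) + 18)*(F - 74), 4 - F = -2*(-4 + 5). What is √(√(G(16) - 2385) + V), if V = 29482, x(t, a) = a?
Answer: √(29482 + I*√3677) ≈ 171.7 + 0.177*I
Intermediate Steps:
F = 6 (F = 4 - (-2)*(-4 + 5) = 4 - (-2) = 4 - 1*(-2) = 4 + 2 = 6)
G(J) = -1292 (G(J) = (1 + 18)*(6 - 74) = 19*(-68) = -1292)
√(√(G(16) - 2385) + V) = √(√(-1292 - 2385) + 29482) = √(√(-3677) + 29482) = √(I*√3677 + 29482) = √(29482 + I*√3677)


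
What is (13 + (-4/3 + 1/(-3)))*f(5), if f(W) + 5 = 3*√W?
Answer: -170/3 + 34*√5 ≈ 19.360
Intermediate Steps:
f(W) = -5 + 3*√W
(13 + (-4/3 + 1/(-3)))*f(5) = (13 + (-4/3 + 1/(-3)))*(-5 + 3*√5) = (13 + (-4*⅓ + 1*(-⅓)))*(-5 + 3*√5) = (13 + (-4/3 - ⅓))*(-5 + 3*√5) = (13 - 5/3)*(-5 + 3*√5) = 34*(-5 + 3*√5)/3 = -170/3 + 34*√5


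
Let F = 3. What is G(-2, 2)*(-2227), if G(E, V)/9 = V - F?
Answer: 20043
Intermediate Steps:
G(E, V) = -27 + 9*V (G(E, V) = 9*(V - 1*3) = 9*(V - 3) = 9*(-3 + V) = -27 + 9*V)
G(-2, 2)*(-2227) = (-27 + 9*2)*(-2227) = (-27 + 18)*(-2227) = -9*(-2227) = 20043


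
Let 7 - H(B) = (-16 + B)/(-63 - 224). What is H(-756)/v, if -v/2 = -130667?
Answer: 1237/75002858 ≈ 1.6493e-5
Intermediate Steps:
v = 261334 (v = -2*(-130667) = 261334)
H(B) = 1993/287 + B/287 (H(B) = 7 - (-16 + B)/(-63 - 224) = 7 - (-16 + B)/(-287) = 7 - (-16 + B)*(-1)/287 = 7 - (16/287 - B/287) = 7 + (-16/287 + B/287) = 1993/287 + B/287)
H(-756)/v = (1993/287 + (1/287)*(-756))/261334 = (1993/287 - 108/41)*(1/261334) = (1237/287)*(1/261334) = 1237/75002858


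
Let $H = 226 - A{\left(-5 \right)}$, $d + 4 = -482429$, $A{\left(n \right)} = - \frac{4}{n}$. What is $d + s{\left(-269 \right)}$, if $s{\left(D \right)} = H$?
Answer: $- \frac{2411039}{5} \approx -4.8221 \cdot 10^{5}$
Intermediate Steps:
$d = -482433$ ($d = -4 - 482429 = -482433$)
$H = \frac{1126}{5}$ ($H = 226 - - \frac{4}{-5} = 226 - \left(-4\right) \left(- \frac{1}{5}\right) = 226 - \frac{4}{5} = \frac{1126}{5} \approx 225.2$)
$s{\left(D \right)} = \frac{1126}{5}$
$d + s{\left(-269 \right)} = -482433 + \frac{1126}{5} = - \frac{2411039}{5}$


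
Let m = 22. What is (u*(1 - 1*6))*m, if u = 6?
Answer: -660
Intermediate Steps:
(u*(1 - 1*6))*m = (6*(1 - 1*6))*22 = (6*(1 - 6))*22 = (6*(-5))*22 = -30*22 = -660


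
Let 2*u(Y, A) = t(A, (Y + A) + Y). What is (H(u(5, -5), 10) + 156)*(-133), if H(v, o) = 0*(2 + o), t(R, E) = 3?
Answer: -20748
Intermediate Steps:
u(Y, A) = 3/2 (u(Y, A) = (½)*3 = 3/2)
H(v, o) = 0
(H(u(5, -5), 10) + 156)*(-133) = (0 + 156)*(-133) = 156*(-133) = -20748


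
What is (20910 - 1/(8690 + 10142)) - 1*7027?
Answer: 261444655/18832 ≈ 13883.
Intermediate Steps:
(20910 - 1/(8690 + 10142)) - 1*7027 = (20910 - 1/18832) - 7027 = 393777119/18832 - 7027 = 261444655/18832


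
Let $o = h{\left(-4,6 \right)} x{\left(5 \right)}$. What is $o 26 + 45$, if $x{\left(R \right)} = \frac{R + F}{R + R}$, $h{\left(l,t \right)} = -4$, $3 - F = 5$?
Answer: $\frac{69}{5} \approx 13.8$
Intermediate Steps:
$F = -2$ ($F = 3 - 5 = -2$)
$x{\left(R \right)} = \frac{-2 + R}{2 R}$ ($x{\left(R \right)} = \frac{R - 2}{R + R} = \frac{-2 + R}{2 R}$)
$o = - \frac{6}{5}$ ($o = - 4 \frac{-2 + 5}{2 \cdot 5} = - 4 \cdot \frac{1}{2} \cdot \frac{1}{5} \cdot 3 = \left(-4\right) \frac{3}{10} = - \frac{6}{5} \approx -1.2$)
$o 26 + 45 = \left(- \frac{6}{5}\right) 26 + 45 = - \frac{156}{5} + 45 = \frac{69}{5}$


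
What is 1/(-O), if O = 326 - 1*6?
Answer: -1/320 ≈ -0.0031250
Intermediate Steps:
O = 320 (O = 326 - 6 = 320)
1/(-O) = 1/(-1*320) = 1/(-320) = -1/320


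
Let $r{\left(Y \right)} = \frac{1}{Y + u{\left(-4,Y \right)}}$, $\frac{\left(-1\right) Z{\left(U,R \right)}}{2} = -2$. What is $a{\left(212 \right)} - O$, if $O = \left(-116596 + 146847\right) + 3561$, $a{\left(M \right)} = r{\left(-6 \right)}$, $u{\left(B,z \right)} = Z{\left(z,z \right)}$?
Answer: $- \frac{67625}{2} \approx -33813.0$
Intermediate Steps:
$Z{\left(U,R \right)} = 4$ ($Z{\left(U,R \right)} = \left(-2\right) \left(-2\right) = 4$)
$u{\left(B,z \right)} = 4$
$r{\left(Y \right)} = \frac{1}{4 + Y}$ ($r{\left(Y \right)} = \frac{1}{Y + 4} = \frac{1}{4 + Y}$)
$a{\left(M \right)} = - \frac{1}{2}$ ($a{\left(M \right)} = \frac{1}{4 - 6} = \frac{1}{-2} = - \frac{1}{2}$)
$O = 33812$ ($O = 30251 + 3561 = 33812$)
$a{\left(212 \right)} - O = - \frac{1}{2} - 33812 = - \frac{67625}{2}$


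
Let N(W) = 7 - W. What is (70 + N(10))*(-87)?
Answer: -5829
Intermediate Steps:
(70 + N(10))*(-87) = (70 + (7 - 1*10))*(-87) = (70 + (7 - 10))*(-87) = (70 - 3)*(-87) = 67*(-87) = -5829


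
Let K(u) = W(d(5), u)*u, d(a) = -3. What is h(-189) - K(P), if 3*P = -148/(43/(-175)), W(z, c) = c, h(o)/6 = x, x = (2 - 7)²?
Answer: -668313850/16641 ≈ -40161.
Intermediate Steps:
x = 25 (x = (-5)² = 25)
h(o) = 150 (h(o) = 6*25 = 150)
P = 25900/129 (P = (-148/(43/(-175)))/3 = (-148/(43*(-1/175)))/3 = (-148/(-43/175))/3 = (-148*(-175/43))/3 = (⅓)*(25900/43) = 25900/129 ≈ 200.78)
K(u) = u² (K(u) = u*u = u²)
h(-189) - K(P) = 150 - (25900/129)² = 150 - 1*670810000/16641 = 150 - 670810000/16641 = -668313850/16641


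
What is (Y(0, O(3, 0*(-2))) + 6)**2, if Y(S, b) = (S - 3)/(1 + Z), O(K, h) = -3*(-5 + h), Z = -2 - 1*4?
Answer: 1089/25 ≈ 43.560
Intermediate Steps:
Z = -6 (Z = -2 - 4 = -6)
O(K, h) = 15 - 3*h
Y(S, b) = 3/5 - S/5 (Y(S, b) = (S - 3)/(1 - 6) = (-3 + S)/(-5) = (-3 + S)*(-1/5) = 3/5 - S/5)
(Y(0, O(3, 0*(-2))) + 6)**2 = ((3/5 - 1/5*0) + 6)**2 = ((3/5 + 0) + 6)**2 = (3/5 + 6)**2 = (33/5)**2 = 1089/25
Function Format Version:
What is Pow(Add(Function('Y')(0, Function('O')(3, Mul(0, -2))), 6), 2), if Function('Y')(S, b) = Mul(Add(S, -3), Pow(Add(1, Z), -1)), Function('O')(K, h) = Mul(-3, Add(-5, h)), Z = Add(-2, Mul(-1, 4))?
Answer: Rational(1089, 25) ≈ 43.560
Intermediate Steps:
Z = -6 (Z = Add(-2, -4) = -6)
Function('O')(K, h) = Add(15, Mul(-3, h))
Function('Y')(S, b) = Add(Rational(3, 5), Mul(Rational(-1, 5), S)) (Function('Y')(S, b) = Mul(Add(S, -3), Pow(Add(1, -6), -1)) = Mul(Add(-3, S), Pow(-5, -1)) = Mul(Add(-3, S), Rational(-1, 5)) = Add(Rational(3, 5), Mul(Rational(-1, 5), S)))
Pow(Add(Function('Y')(0, Function('O')(3, Mul(0, -2))), 6), 2) = Pow(Add(Add(Rational(3, 5), Mul(Rational(-1, 5), 0)), 6), 2) = Pow(Add(Add(Rational(3, 5), 0), 6), 2) = Pow(Add(Rational(3, 5), 6), 2) = Pow(Rational(33, 5), 2) = Rational(1089, 25)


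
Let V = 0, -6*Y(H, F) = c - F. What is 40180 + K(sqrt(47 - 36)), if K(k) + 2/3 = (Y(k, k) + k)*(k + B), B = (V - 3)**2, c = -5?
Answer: 120599/3 + 34*sqrt(11)/3 ≈ 40237.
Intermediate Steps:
Y(H, F) = 5/6 + F/6 (Y(H, F) = -(-5 - F)/6 = 5/6 + F/6)
B = 9 (B = (0 - 3)**2 = (-3)**2 = 9)
K(k) = -2/3 + (9 + k)*(5/6 + 7*k/6) (K(k) = -2/3 + ((5/6 + k/6) + k)*(k + 9) = -2/3 + (5/6 + 7*k/6)*(9 + k) = -2/3 + (9 + k)*(5/6 + 7*k/6))
40180 + K(sqrt(47 - 36)) = 40180 + (41/6 + 7*(sqrt(47 - 36))**2/6 + 34*sqrt(47 - 36)/3) = 40180 + (41/6 + 7*(sqrt(11))**2/6 + 34*sqrt(11)/3) = 40180 + (41/6 + (7/6)*11 + 34*sqrt(11)/3) = 40180 + (41/6 + 77/6 + 34*sqrt(11)/3) = 40180 + (59/3 + 34*sqrt(11)/3) = 120599/3 + 34*sqrt(11)/3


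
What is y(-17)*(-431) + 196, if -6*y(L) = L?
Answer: -6151/6 ≈ -1025.2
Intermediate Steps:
y(L) = -L/6
y(-17)*(-431) + 196 = -⅙*(-17)*(-431) + 196 = (17/6)*(-431) + 196 = -7327/6 + 196 = -6151/6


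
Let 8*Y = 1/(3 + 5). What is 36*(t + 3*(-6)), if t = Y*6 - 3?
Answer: -6021/8 ≈ -752.63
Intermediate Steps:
Y = 1/64 (Y = 1/(8*(3 + 5)) = (1/8)/8 = (1/8)*(1/8) = 1/64 ≈ 0.015625)
t = -93/32 (t = (1/64)*6 - 3 = 3/32 - 3 = -93/32 ≈ -2.9063)
36*(t + 3*(-6)) = 36*(-93/32 + 3*(-6)) = 36*(-93/32 - 18) = 36*(-669/32) = -6021/8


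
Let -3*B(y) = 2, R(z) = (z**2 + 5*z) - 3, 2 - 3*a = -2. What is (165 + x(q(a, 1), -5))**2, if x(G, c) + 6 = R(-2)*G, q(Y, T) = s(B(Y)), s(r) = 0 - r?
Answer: 23409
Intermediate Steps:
a = 4/3 (a = 2/3 - 1/3*(-2) = 2/3 + 2/3 = 4/3 ≈ 1.3333)
R(z) = -3 + z**2 + 5*z
B(y) = -2/3 (B(y) = -1/3*2 = -2/3)
s(r) = -r
q(Y, T) = 2/3 (q(Y, T) = -1*(-2/3) = 2/3)
x(G, c) = -6 - 9*G (x(G, c) = -6 + (-3 + (-2)**2 + 5*(-2))*G = -6 + (-3 + 4 - 10)*G = -6 - 9*G)
(165 + x(q(a, 1), -5))**2 = (165 + (-6 - 9*2/3))**2 = (165 + (-6 - 6))**2 = (165 - 12)**2 = 153**2 = 23409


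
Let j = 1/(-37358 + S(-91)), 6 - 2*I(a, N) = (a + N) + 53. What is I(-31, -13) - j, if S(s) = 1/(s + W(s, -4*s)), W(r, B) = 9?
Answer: -9189907/6126714 ≈ -1.5000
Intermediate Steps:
S(s) = 1/(9 + s) (S(s) = 1/(s + 9) = 1/(9 + s))
I(a, N) = -47/2 - N/2 - a/2 (I(a, N) = 3 - ((a + N) + 53)/2 = 3 - ((N + a) + 53)/2 = 3 - (53 + N + a)/2 = 3 + (-53/2 - N/2 - a/2) = -47/2 - N/2 - a/2)
j = -82/3063357 (j = 1/(-37358 + 1/(9 - 91)) = 1/(-37358 + 1/(-82)) = 1/(-37358 - 1/82) = 1/(-3063357/82) = -82/3063357 ≈ -2.6768e-5)
I(-31, -13) - j = (-47/2 - 1/2*(-13) - 1/2*(-31)) - 1*(-82/3063357) = (-47/2 + 13/2 + 31/2) + 82/3063357 = -3/2 + 82/3063357 = -9189907/6126714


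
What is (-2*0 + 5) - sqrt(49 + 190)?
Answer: 5 - sqrt(239) ≈ -10.460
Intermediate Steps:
(-2*0 + 5) - sqrt(49 + 190) = (0 + 5) - sqrt(239) = 5 - sqrt(239)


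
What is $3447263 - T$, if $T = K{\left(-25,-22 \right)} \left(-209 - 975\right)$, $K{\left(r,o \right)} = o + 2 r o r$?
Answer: $-29138785$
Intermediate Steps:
$K{\left(r,o \right)} = o + 2 o r^{2}$ ($K{\left(r,o \right)} = o + 2 o r r = o + 2 o r^{2}$)
$T = 32586048$ ($T = - 22 \left(1 + 2 \left(-25\right)^{2}\right) \left(-209 - 975\right) = - 22 \left(1 + 2 \cdot 625\right) \left(-1184\right) = - 22 \left(1 + 1250\right) \left(-1184\right) = \left(-22\right) 1251 \left(-1184\right) = \left(-27522\right) \left(-1184\right) = 32586048$)
$3447263 - T = 3447263 - 32586048 = -29138785$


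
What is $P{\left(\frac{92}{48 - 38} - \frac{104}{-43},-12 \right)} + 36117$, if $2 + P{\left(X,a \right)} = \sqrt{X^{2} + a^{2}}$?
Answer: $36115 + \frac{2 \sqrt{3224101}}{215} \approx 36132.0$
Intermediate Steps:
$P{\left(X,a \right)} = -2 + \sqrt{X^{2} + a^{2}}$
$P{\left(\frac{92}{48 - 38} - \frac{104}{-43},-12 \right)} + 36117 = \left(-2 + \sqrt{\left(\frac{92}{48 - 38} - \frac{104}{-43}\right)^{2} + \left(-12\right)^{2}}\right) + 36117 = \left(-2 + \sqrt{\left(\frac{92}{10} - - \frac{104}{43}\right)^{2} + 144}\right) + 36117 = \left(-2 + \sqrt{\left(92 \cdot \frac{1}{10} + \frac{104}{43}\right)^{2} + 144}\right) + 36117 = \left(-2 + \sqrt{\left(\frac{46}{5} + \frac{104}{43}\right)^{2} + 144}\right) + 36117 = \left(-2 + \sqrt{\left(\frac{2498}{215}\right)^{2} + 144}\right) + 36117 = \left(-2 + \sqrt{\frac{6240004}{46225} + 144}\right) + 36117 = \left(-2 + \sqrt{\frac{12896404}{46225}}\right) + 36117 = \left(-2 + \frac{2 \sqrt{3224101}}{215}\right) + 36117 = 36115 + \frac{2 \sqrt{3224101}}{215}$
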